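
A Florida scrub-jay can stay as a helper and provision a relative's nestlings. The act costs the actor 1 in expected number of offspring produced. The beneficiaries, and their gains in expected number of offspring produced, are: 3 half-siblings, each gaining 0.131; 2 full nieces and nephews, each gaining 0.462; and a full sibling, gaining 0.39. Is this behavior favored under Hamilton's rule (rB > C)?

No

Hamilton's rule: the trait is favored when the sum of r·B over every recipient exceeds the actor's cost C.
r to a half-sibling = 0.25 (half-sibs share one parent — one path of length 2: r = (1/2)^2 = 1/4).
r to a full niece or nephew = 0.25 (full aunt/uncle↔niece/nephew: two paths of length 3 through the shared grandparent pair: r = 2·(1/2)^3 = 1/4).
r to a full sibling = 1/2 (full sibs share both parents — two paths of length 2: r = 2·(1/2)^2 = 1/2).
Summing one r·B term per recipient: 3·0.25·0.131 + 2·0.25·0.462 + 1·0.5·0.39 = 0.52425.
0.52425 < 1: the indirect benefit is less than the cost.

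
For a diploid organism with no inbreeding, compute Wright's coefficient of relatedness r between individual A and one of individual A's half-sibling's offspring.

0.125

Each parent–offspring link contributes a factor of 1/2, and independent paths through distinct common ancestors add.
Half-aunt/uncle↔niece/nephew: one path of length 3: r = (1/2)^3 = 1/8.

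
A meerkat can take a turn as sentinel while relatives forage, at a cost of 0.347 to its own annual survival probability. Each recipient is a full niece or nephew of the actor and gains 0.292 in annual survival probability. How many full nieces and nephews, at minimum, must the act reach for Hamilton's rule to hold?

r to a full niece or nephew = 1/4 (full aunt/uncle↔niece/nephew: two paths of length 3 through the shared grandparent pair: r = 2·(1/2)^3 = 1/4).
Hamilton's rule: n·r·B > C  ⇒  n > C/(r·B) = 0.347/(0.25·0.292) = 4.753.
The smallest integer exceeding 4.753 is 5.

5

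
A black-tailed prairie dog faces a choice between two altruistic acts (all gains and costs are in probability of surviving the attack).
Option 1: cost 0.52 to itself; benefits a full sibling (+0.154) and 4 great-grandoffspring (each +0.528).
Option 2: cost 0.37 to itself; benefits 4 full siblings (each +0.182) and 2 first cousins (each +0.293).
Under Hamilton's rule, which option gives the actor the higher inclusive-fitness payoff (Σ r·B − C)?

Option 1: r to a full sibling = 0.5.
Option 1: r to a great-grandoffspring = 0.125.
Option 1: Σ r·B − C = (1·0.5·0.154 + 4·0.125·0.528) − 0.52 = -0.179.
Option 2: r to a full sibling = 0.5.
Option 2: r to a first cousin = 0.125.
Option 2: Σ r·B − C = (4·0.5·0.182 + 2·0.125·0.293) − 0.37 = 0.06725.
Option 2 has the higher net inclusive-fitness payoff.

Option 2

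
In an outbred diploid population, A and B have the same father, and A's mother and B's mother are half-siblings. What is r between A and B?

0.3125

Wright's path rule: contributions from independent ancestry routes add.
A and B are related in two ways: half-sibs through their shared father (r = 1/4) and half first cousins through their mothers (r = 1/16).
r = 1/4 + 1/16 = 0.3125.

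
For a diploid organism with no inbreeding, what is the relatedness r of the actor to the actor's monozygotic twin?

Each parent–offspring link contributes a factor of 1/2, and independent paths through distinct common ancestors add.
Monozygotic twins share every allele identical by descent: r = 1.

1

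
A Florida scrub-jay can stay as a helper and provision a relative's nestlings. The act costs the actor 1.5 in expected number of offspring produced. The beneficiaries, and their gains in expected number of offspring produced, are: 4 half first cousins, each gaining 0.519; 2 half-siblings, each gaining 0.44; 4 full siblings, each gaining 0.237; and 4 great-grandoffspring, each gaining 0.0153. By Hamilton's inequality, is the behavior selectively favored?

Hamilton's rule: the trait is favored when the sum of r·B over every recipient exceeds the actor's cost C.
r to a half first cousin = 1/16 (half first cousins share one grandparent — one path of length 4: r = (1/2)^4 = 1/16).
r to a half-sibling = 0.25 (half-sibs share one parent — one path of length 2: r = (1/2)^2 = 1/4).
r to a full sibling = 0.5 (full sibs share both parents — two paths of length 2: r = 2·(1/2)^2 = 1/2).
r to a great-grandoffspring = 1/8 (three parent–offspring links: r = (1/2)^3 = 1/8).
Summing one r·B term per recipient: 4·0.0625·0.519 + 2·0.25·0.44 + 4·0.5·0.237 + 4·0.125·0.0153 = 0.8314.
0.8314 < 1.5: the indirect benefit is less than the cost.

No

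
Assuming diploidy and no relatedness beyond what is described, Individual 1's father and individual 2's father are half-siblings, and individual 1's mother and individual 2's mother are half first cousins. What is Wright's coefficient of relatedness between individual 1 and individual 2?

0.078125

Relatedness sums over independent paths through distinct common ancestors.
Individual 1 and individual 2 are related in two ways: half first cousins through their fathers (r = 1/16) and half second cousins through their mothers (r = 1/64).
r = 1/16 + 1/64 = 0.078125.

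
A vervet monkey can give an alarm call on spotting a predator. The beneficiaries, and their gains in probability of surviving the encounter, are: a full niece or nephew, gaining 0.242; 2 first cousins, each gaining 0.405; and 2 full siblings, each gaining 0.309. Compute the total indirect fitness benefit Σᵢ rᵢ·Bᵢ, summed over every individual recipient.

r to a full niece or nephew = 0.25 (full aunt/uncle↔niece/nephew: two paths of length 3 through the shared grandparent pair: r = 2·(1/2)^3 = 1/4).
r to a first cousin = 1/8 (first cousins share one grandparent pair — two paths of length 4: r = 2·(1/2)^4 = 1/8).
r to a full sibling = 1/2 (full sibs share both parents — two paths of length 2: r = 2·(1/2)^2 = 1/2).
Summing one r·B term per recipient: 1·0.25·0.242 + 2·0.125·0.405 + 2·0.5·0.309 = 0.47075.

0.47075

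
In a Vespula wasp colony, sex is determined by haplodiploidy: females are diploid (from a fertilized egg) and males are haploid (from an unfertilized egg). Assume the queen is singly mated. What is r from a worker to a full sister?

0.75

Haplodiploid full sisters inherit their father's entire haploid genome identically (contributing 1/2) and on average half of their mother's contribution (1/2 · 1/2 = 1/4); r = 1/2 + 1/4 = 3/4.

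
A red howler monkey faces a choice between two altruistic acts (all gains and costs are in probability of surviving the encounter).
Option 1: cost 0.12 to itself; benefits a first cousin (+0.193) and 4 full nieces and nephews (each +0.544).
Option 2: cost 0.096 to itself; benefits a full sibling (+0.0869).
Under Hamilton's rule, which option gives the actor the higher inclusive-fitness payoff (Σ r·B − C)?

Option 1: r to a first cousin = 0.125.
Option 1: r to a full niece or nephew = 0.25.
Option 1: Σ r·B − C = (1·0.125·0.193 + 4·0.25·0.544) − 0.12 = 0.448125.
Option 2: r to a full sibling = 0.5.
Option 2: Σ r·B − C = (1·0.5·0.0869) − 0.096 = -0.05255.
Option 1 has the higher net inclusive-fitness payoff.

Option 1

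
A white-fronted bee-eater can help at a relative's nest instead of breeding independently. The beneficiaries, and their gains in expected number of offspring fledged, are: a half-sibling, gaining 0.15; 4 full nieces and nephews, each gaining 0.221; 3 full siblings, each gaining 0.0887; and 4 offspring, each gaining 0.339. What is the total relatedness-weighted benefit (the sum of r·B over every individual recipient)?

r to a half-sibling = 1/4 (half-sibs share one parent — one path of length 2: r = (1/2)^2 = 1/4).
r to a full niece or nephew = 1/4 (full aunt/uncle↔niece/nephew: two paths of length 3 through the shared grandparent pair: r = 2·(1/2)^3 = 1/4).
r to a full sibling = 1/2 (full sibs share both parents — two paths of length 2: r = 2·(1/2)^2 = 1/2).
r to an offspring = 0.5 (one parent–offspring link: r = (1/2)^1 = 1/2).
Summing one r·B term per recipient: 1·0.25·0.15 + 4·0.25·0.221 + 3·0.5·0.0887 + 4·0.5·0.339 = 1.06955.

1.06955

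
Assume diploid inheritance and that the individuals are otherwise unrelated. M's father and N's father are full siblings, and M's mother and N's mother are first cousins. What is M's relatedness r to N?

0.15625

Wright's path rule: contributions from independent ancestry routes add.
M and N are related in two ways: first cousins through their fathers (r = 1/8) and second cousins through their mothers (r = 1/32).
r = 1/8 + 1/32 = 5/32 = 0.15625.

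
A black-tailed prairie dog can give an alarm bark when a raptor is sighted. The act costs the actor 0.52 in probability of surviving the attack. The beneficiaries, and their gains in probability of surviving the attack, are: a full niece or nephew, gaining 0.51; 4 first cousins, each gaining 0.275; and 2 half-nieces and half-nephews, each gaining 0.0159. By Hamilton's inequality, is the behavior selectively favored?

Hamilton's rule: the trait is favored when the sum of r·B over every recipient exceeds the actor's cost C.
r to a full niece or nephew = 0.25 (full aunt/uncle↔niece/nephew: two paths of length 3 through the shared grandparent pair: r = 2·(1/2)^3 = 1/4).
r to a first cousin = 1/8 (first cousins share one grandparent pair — two paths of length 4: r = 2·(1/2)^4 = 1/8).
r to a half-niece or half-nephew = 0.125 (half-aunt/uncle↔niece/nephew: one path of length 3: r = (1/2)^3 = 1/8).
Summing one r·B term per recipient: 1·0.25·0.51 + 4·0.125·0.275 + 2·0.125·0.0159 = 0.268975.
0.268975 < 0.52: the indirect benefit is less than the cost.

No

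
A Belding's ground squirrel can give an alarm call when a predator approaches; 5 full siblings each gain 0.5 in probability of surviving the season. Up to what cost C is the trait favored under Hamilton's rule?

1.25

r to a full sibling = 0.5 (full sibs share both parents — two paths of length 2: r = 2·(1/2)^2 = 1/2).
Hamilton's rule: n·r·B > C, so the trait is favored while C < n·r·B = 5·0.5·0.5 = 1.25.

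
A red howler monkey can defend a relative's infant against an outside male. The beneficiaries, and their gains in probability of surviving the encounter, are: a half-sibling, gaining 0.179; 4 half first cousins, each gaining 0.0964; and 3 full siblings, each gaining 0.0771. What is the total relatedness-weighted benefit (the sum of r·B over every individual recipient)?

0.1845

r to a half-sibling = 1/4 (half-sibs share one parent — one path of length 2: r = (1/2)^2 = 1/4).
r to a half first cousin = 1/16 (half first cousins share one grandparent — one path of length 4: r = (1/2)^4 = 1/16).
r to a full sibling = 0.5 (full sibs share both parents — two paths of length 2: r = 2·(1/2)^2 = 1/2).
Summing one r·B term per recipient: 1·0.25·0.179 + 4·0.0625·0.0964 + 3·0.5·0.0771 = 0.1845.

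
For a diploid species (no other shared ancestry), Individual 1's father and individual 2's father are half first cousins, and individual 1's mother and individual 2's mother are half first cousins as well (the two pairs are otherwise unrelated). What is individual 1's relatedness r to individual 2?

0.03125

Independent pedigree routes through distinct common ancestors add.
Individual 1 and individual 2 are related in two ways: half second cousins through their fathers (r = 1/64) and half second cousins through their mothers (r = 1/64).
r = 1/64 + 1/64 = 0.03125.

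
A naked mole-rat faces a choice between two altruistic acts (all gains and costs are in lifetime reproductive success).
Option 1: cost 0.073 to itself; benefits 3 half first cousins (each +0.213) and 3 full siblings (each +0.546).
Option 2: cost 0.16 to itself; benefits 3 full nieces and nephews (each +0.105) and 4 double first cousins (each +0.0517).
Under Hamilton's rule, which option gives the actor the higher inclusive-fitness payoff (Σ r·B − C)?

Option 1

Option 1: r to a half first cousin = 0.0625.
Option 1: r to a full sibling = 0.5.
Option 1: Σ r·B − C = (3·0.0625·0.213 + 3·0.5·0.546) − 0.073 = 0.7859375.
Option 2: r to a full niece or nephew = 0.25.
Option 2: r to a double first cousin = 0.25.
Option 2: Σ r·B − C = (3·0.25·0.105 + 4·0.25·0.0517) − 0.16 = -0.02955.
Option 1 has the higher net inclusive-fitness payoff.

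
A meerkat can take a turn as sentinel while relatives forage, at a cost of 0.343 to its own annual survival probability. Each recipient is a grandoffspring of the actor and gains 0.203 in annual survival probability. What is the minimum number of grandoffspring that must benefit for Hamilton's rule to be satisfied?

r to a grandoffspring = 1/4 (two parent–offspring links: r = (1/2)^2 = 1/4).
Hamilton's rule: n·r·B > C  ⇒  n > C/(r·B) = 0.343/(0.25·0.203) = 6.759.
The smallest integer exceeding 6.759 is 7.

7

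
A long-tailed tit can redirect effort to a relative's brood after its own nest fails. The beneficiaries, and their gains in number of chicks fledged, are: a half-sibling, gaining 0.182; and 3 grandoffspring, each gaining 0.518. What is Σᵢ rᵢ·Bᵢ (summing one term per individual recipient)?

0.434

r to a half-sibling = 0.25 (half-sibs share one parent — one path of length 2: r = (1/2)^2 = 1/4).
r to a grandoffspring = 0.25 (two parent–offspring links: r = (1/2)^2 = 1/4).
Summing one r·B term per recipient: 1·0.25·0.182 + 3·0.25·0.518 = 0.434.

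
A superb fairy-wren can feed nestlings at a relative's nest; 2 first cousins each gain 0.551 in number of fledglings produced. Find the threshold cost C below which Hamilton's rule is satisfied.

0.13775

r to a first cousin = 1/8 (first cousins share one grandparent pair — two paths of length 4: r = 2·(1/2)^4 = 1/8).
Hamilton's rule: n·r·B > C, so the trait is favored while C < n·r·B = 2·0.125·0.551 = 0.13775.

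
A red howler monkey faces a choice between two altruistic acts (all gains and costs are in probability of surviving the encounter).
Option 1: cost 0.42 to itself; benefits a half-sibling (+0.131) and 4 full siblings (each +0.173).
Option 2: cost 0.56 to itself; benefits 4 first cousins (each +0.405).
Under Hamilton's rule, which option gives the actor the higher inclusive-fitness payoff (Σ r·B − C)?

Option 1: r to a half-sibling = 0.25.
Option 1: r to a full sibling = 0.5.
Option 1: Σ r·B − C = (1·0.25·0.131 + 4·0.5·0.173) − 0.42 = -0.04125.
Option 2: r to a first cousin = 0.125.
Option 2: Σ r·B − C = (4·0.125·0.405) − 0.56 = -0.3575.
Option 1 has the higher net inclusive-fitness payoff.

Option 1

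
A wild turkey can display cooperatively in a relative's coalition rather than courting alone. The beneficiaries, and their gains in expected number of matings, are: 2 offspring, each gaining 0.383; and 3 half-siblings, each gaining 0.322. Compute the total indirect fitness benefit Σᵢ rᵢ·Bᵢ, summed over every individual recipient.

0.6245

r to an offspring = 1/2 (one parent–offspring link: r = (1/2)^1 = 1/2).
r to a half-sibling = 1/4 (half-sibs share one parent — one path of length 2: r = (1/2)^2 = 1/4).
Summing one r·B term per recipient: 2·0.5·0.383 + 3·0.25·0.322 = 0.6245.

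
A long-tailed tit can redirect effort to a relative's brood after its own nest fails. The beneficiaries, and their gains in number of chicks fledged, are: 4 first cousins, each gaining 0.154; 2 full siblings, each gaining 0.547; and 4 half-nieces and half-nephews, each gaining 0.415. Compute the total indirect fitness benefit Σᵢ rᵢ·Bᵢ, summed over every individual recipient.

r to a first cousin = 1/8 (first cousins share one grandparent pair — two paths of length 4: r = 2·(1/2)^4 = 1/8).
r to a full sibling = 1/2 (full sibs share both parents — two paths of length 2: r = 2·(1/2)^2 = 1/2).
r to a half-niece or half-nephew = 1/8 (half-aunt/uncle↔niece/nephew: one path of length 3: r = (1/2)^3 = 1/8).
Summing one r·B term per recipient: 4·0.125·0.154 + 2·0.5·0.547 + 4·0.125·0.415 = 0.8315.

0.8315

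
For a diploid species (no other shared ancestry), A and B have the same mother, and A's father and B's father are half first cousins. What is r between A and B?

0.265625

Relatedness sums over independent paths through distinct common ancestors.
A and B are related in two ways: half-sibs through their shared mother (r = 1/4) and half second cousins through their fathers (r = 1/64).
r = 1/4 + 1/64 = 0.265625.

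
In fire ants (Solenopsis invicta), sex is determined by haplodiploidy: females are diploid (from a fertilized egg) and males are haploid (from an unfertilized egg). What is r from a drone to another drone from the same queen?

0.5

Haploid brothers each carry a random half of the queen's diploid genome, so on average they share half: r = 1/2.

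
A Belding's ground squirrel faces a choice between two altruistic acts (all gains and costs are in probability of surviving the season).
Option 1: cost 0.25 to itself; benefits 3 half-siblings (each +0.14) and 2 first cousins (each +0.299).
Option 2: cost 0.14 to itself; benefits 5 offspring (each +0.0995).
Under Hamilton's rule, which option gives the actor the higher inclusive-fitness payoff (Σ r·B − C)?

Option 2

Option 1: r to a half-sibling = 0.25.
Option 1: r to a first cousin = 0.125.
Option 1: Σ r·B − C = (3·0.25·0.14 + 2·0.125·0.299) − 0.25 = -0.07025.
Option 2: r to an offspring = 0.5.
Option 2: Σ r·B − C = (5·0.5·0.0995) − 0.14 = 0.10875.
Option 2 has the higher net inclusive-fitness payoff.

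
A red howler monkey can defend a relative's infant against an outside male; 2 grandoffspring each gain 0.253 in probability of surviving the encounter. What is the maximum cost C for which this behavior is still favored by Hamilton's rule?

0.1265

r to a grandoffspring = 1/4 (two parent–offspring links: r = (1/2)^2 = 1/4).
Hamilton's rule: n·r·B > C, so the trait is favored while C < n·r·B = 2·0.25·0.253 = 0.1265.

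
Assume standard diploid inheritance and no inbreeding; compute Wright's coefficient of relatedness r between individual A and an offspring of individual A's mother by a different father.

Each parent–offspring link contributes a factor of 1/2, and independent paths through distinct common ancestors add.
Half-sibs share one parent — one path of length 2: r = (1/2)^2 = 1/4.

0.25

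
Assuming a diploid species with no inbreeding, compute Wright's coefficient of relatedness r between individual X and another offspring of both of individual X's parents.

Each parent–offspring link contributes a factor of 1/2, and independent paths through distinct common ancestors add.
Full sibs share both parents — two paths of length 2: r = 2·(1/2)^2 = 1/2.

0.5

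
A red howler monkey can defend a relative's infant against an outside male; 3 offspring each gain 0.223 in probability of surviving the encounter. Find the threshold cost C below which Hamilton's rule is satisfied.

0.3345

r to an offspring = 0.5 (one parent–offspring link: r = (1/2)^1 = 1/2).
Hamilton's rule: n·r·B > C, so the trait is favored while C < n·r·B = 3·0.5·0.223 = 0.3345.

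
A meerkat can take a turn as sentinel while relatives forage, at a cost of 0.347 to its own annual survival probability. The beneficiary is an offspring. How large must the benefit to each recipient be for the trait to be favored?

0.694

r to an offspring = 1/2 (one parent–offspring link: r = (1/2)^1 = 1/2).
Hamilton's rule with n recipients of equal r: n·r·B > C, so B > C/(n·r) = 0.347/(1·0.5) = 0.694.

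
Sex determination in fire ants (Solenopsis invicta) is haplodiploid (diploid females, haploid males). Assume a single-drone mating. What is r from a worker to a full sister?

0.75

Haplodiploid full sisters inherit their father's entire haploid genome identically (contributing 1/2) and on average half of their mother's contribution (1/2 · 1/2 = 1/4); r = 1/2 + 1/4 = 3/4.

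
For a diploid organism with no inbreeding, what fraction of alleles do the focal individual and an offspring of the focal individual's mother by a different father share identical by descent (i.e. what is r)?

Each parent–offspring link contributes a factor of 1/2, and independent paths through distinct common ancestors add.
Half-sibs share one parent — one path of length 2: r = (1/2)^2 = 1/4.

0.25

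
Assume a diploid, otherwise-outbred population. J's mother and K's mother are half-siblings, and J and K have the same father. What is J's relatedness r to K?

0.3125

Independent pedigree routes through distinct common ancestors add.
J and K are related in two ways: half first cousins through their mothers (r = 1/16) and half-sibs through their shared father (r = 1/4).
r = 1/16 + 1/4 = 5/16 = 0.3125.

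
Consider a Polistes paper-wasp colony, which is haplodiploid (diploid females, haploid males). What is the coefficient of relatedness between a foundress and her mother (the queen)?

One meiotic link between diploid queen and diploid daughter: r = 1/2.

0.5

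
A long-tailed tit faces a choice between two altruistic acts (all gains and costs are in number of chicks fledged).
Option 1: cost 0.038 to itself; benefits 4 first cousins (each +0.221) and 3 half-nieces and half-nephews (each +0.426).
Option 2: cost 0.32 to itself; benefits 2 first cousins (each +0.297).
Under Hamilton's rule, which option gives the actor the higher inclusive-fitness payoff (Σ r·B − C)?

Option 1: r to a first cousin = 0.125.
Option 1: r to a half-niece or half-nephew = 0.125.
Option 1: Σ r·B − C = (4·0.125·0.221 + 3·0.125·0.426) − 0.038 = 0.23225.
Option 2: r to a first cousin = 0.125.
Option 2: Σ r·B − C = (2·0.125·0.297) − 0.32 = -0.24575.
Option 1 has the higher net inclusive-fitness payoff.

Option 1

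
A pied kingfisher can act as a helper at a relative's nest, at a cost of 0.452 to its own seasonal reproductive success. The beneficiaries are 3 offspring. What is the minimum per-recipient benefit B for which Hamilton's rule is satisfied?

0.3013

r to an offspring = 1/2 (one parent–offspring link: r = (1/2)^1 = 1/2).
Hamilton's rule with n recipients of equal r: n·r·B > C, so B > C/(n·r) = 0.452/(3·0.5) = 0.3013.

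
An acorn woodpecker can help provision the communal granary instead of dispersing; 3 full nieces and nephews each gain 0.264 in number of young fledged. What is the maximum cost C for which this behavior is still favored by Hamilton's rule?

0.198

r to a full niece or nephew = 0.25 (full aunt/uncle↔niece/nephew: two paths of length 3 through the shared grandparent pair: r = 2·(1/2)^3 = 1/4).
Hamilton's rule: n·r·B > C, so the trait is favored while C < n·r·B = 3·0.25·0.264 = 0.198.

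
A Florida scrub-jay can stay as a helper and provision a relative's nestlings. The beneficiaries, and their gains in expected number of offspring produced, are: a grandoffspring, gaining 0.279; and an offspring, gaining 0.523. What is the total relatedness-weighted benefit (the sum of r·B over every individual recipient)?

r to a grandoffspring = 1/4 (two parent–offspring links: r = (1/2)^2 = 1/4).
r to an offspring = 0.5 (one parent–offspring link: r = (1/2)^1 = 1/2).
Summing one r·B term per recipient: 1·0.25·0.279 + 1·0.5·0.523 = 0.33125.

0.33125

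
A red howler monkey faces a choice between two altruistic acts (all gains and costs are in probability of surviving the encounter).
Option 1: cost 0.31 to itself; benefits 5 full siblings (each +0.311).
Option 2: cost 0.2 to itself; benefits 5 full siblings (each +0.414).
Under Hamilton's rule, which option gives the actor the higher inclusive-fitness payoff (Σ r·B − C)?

Option 1: r to a full sibling = 0.5.
Option 1: Σ r·B − C = (5·0.5·0.311) − 0.31 = 0.4675.
Option 2: r to a full sibling = 0.5.
Option 2: Σ r·B − C = (5·0.5·0.414) − 0.2 = 0.835.
Option 2 has the higher net inclusive-fitness payoff.

Option 2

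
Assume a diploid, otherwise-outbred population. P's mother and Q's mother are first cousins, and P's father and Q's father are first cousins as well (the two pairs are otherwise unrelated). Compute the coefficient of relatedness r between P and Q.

0.0625

Independent pedigree routes through distinct common ancestors add.
P and Q are related in two ways: second cousins through their mothers (r = 1/32) and second cousins through their fathers (r = 1/32).
r = 1/32 + 1/32 = 0.0625.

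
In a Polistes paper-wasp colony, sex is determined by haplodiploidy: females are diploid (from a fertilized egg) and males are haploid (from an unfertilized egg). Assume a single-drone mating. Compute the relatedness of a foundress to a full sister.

Haplodiploid full sisters inherit their father's entire haploid genome identically (contributing 1/2) and on average half of their mother's contribution (1/2 · 1/2 = 1/4); r = 1/2 + 1/4 = 3/4.

0.75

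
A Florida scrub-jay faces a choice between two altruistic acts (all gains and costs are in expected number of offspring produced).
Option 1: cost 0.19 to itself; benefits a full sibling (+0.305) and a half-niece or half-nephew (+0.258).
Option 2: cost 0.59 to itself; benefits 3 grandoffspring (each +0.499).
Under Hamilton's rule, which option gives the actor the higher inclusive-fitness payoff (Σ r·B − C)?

Option 1

Option 1: r to a full sibling = 0.5.
Option 1: r to a half-niece or half-nephew = 0.125.
Option 1: Σ r·B − C = (1·0.5·0.305 + 1·0.125·0.258) − 0.19 = -0.00525.
Option 2: r to a grandoffspring = 0.25.
Option 2: Σ r·B − C = (3·0.25·0.499) − 0.59 = -0.21575.
Option 1 has the higher net inclusive-fitness payoff.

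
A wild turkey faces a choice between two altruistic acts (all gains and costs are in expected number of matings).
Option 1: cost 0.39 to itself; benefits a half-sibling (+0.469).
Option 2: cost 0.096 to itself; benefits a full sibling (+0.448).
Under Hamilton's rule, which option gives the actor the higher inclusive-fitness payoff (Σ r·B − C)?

Option 2

Option 1: r to a half-sibling = 0.25.
Option 1: Σ r·B − C = (1·0.25·0.469) − 0.39 = -0.27275.
Option 2: r to a full sibling = 0.5.
Option 2: Σ r·B − C = (1·0.5·0.448) − 0.096 = 0.128.
Option 2 has the higher net inclusive-fitness payoff.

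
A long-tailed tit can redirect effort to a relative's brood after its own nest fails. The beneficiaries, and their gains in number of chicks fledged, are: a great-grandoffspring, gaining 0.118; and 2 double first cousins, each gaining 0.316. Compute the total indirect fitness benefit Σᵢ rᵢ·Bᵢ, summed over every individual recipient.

r to a great-grandoffspring = 0.125 (three parent–offspring links: r = (1/2)^3 = 1/8).
r to a double first cousin = 1/4 (double first cousins share both grandparent pairs — four paths of length 4: r = 4·(1/2)^4 = 1/4).
Summing one r·B term per recipient: 1·0.125·0.118 + 2·0.25·0.316 = 0.17275.

0.17275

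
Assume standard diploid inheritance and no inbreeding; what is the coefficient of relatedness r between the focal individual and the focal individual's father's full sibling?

Each parent–offspring link contributes a factor of 1/2, and independent paths through distinct common ancestors add.
Full aunt/uncle↔niece/nephew: two paths of length 3 through the shared grandparent pair: r = 2·(1/2)^3 = 1/4.

0.25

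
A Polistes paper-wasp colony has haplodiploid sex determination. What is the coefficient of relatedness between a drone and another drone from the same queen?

Haploid brothers each carry a random half of the queen's diploid genome, so on average they share half: r = 1/2.

0.5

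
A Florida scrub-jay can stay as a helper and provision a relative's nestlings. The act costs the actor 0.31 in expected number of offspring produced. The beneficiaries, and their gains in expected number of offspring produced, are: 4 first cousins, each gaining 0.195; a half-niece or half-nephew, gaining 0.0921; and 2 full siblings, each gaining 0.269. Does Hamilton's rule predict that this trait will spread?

Yes

Hamilton's rule: the trait is favored when the sum of r·B over every recipient exceeds the actor's cost C.
r to a first cousin = 1/8 (first cousins share one grandparent pair — two paths of length 4: r = 2·(1/2)^4 = 1/8).
r to a half-niece or half-nephew = 0.125 (half-aunt/uncle↔niece/nephew: one path of length 3: r = (1/2)^3 = 1/8).
r to a full sibling = 1/2 (full sibs share both parents — two paths of length 2: r = 2·(1/2)^2 = 1/2).
Summing one r·B term per recipient: 4·0.125·0.195 + 1·0.125·0.0921 + 2·0.5·0.269 = 0.3780125.
0.3780125 > 0.31: the indirect benefit exceeds the cost.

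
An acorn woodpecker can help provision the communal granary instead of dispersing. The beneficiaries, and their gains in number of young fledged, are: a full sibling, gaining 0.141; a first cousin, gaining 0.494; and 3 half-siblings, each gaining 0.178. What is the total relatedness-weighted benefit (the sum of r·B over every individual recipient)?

r to a full sibling = 0.5 (full sibs share both parents — two paths of length 2: r = 2·(1/2)^2 = 1/2).
r to a first cousin = 0.125 (first cousins share one grandparent pair — two paths of length 4: r = 2·(1/2)^4 = 1/8).
r to a half-sibling = 1/4 (half-sibs share one parent — one path of length 2: r = (1/2)^2 = 1/4).
Summing one r·B term per recipient: 1·0.5·0.141 + 1·0.125·0.494 + 3·0.25·0.178 = 0.26575.

0.26575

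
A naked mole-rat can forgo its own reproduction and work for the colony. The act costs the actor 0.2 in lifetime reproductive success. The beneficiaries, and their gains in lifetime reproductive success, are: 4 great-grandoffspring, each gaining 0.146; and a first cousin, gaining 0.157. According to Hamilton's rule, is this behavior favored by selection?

No

Hamilton's rule: the trait is favored when the sum of r·B over every recipient exceeds the actor's cost C.
r to a great-grandoffspring = 0.125 (three parent–offspring links: r = (1/2)^3 = 1/8).
r to a first cousin = 1/8 (first cousins share one grandparent pair — two paths of length 4: r = 2·(1/2)^4 = 1/8).
Summing one r·B term per recipient: 4·0.125·0.146 + 1·0.125·0.157 = 0.092625.
0.092625 < 0.2: the indirect benefit is less than the cost.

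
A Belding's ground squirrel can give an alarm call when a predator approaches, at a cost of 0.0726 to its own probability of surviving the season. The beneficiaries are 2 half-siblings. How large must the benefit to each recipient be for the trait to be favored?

r to a half-sibling = 1/4 (half-sibs share one parent — one path of length 2: r = (1/2)^2 = 1/4).
Hamilton's rule with n recipients of equal r: n·r·B > C, so B > C/(n·r) = 0.0726/(2·0.25) = 0.1452.

0.1452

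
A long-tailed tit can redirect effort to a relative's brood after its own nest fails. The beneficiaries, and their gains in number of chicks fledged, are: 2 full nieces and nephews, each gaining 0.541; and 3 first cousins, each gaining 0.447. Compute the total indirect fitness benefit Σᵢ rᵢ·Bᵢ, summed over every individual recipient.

0.438125

r to a full niece or nephew = 0.25 (full aunt/uncle↔niece/nephew: two paths of length 3 through the shared grandparent pair: r = 2·(1/2)^3 = 1/4).
r to a first cousin = 1/8 (first cousins share one grandparent pair — two paths of length 4: r = 2·(1/2)^4 = 1/8).
Summing one r·B term per recipient: 2·0.25·0.541 + 3·0.125·0.447 = 0.438125.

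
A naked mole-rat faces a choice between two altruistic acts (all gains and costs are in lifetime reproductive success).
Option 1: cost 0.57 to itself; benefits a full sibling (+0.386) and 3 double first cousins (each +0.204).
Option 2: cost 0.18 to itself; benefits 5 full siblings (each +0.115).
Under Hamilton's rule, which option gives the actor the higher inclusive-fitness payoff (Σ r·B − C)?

Option 1: r to a full sibling = 0.5.
Option 1: r to a double first cousin = 0.25.
Option 1: Σ r·B − C = (1·0.5·0.386 + 3·0.25·0.204) − 0.57 = -0.224.
Option 2: r to a full sibling = 0.5.
Option 2: Σ r·B − C = (5·0.5·0.115) − 0.18 = 0.1075.
Option 2 has the higher net inclusive-fitness payoff.

Option 2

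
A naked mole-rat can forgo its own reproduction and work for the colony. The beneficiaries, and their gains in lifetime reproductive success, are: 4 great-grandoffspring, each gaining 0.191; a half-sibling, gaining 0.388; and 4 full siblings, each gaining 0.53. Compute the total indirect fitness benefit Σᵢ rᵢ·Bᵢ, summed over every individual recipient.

r to a great-grandoffspring = 1/8 (three parent–offspring links: r = (1/2)^3 = 1/8).
r to a half-sibling = 1/4 (half-sibs share one parent — one path of length 2: r = (1/2)^2 = 1/4).
r to a full sibling = 1/2 (full sibs share both parents — two paths of length 2: r = 2·(1/2)^2 = 1/2).
Summing one r·B term per recipient: 4·0.125·0.191 + 1·0.25·0.388 + 4·0.5·0.53 = 1.2525.

1.2525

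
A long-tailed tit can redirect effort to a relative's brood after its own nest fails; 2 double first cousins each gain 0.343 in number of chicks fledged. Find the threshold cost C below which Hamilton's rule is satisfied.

r to a double first cousin = 0.25 (double first cousins share both grandparent pairs — four paths of length 4: r = 4·(1/2)^4 = 1/4).
Hamilton's rule: n·r·B > C, so the trait is favored while C < n·r·B = 2·0.25·0.343 = 0.1715.

0.1715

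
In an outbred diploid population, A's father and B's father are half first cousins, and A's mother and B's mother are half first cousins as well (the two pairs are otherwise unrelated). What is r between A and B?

0.03125

Independent pedigree routes through distinct common ancestors add.
A and B are related in two ways: half second cousins through their fathers (r = 1/64) and half second cousins through their mothers (r = 1/64).
r = 1/64 + 1/64 = 1/32 = 0.03125.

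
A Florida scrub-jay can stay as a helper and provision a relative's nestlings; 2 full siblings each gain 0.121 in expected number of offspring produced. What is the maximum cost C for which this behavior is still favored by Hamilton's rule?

r to a full sibling = 1/2 (full sibs share both parents — two paths of length 2: r = 2·(1/2)^2 = 1/2).
Hamilton's rule: n·r·B > C, so the trait is favored while C < n·r·B = 2·0.5·0.121 = 0.121.

0.121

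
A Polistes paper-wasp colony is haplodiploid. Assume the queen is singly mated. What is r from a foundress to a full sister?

0.75

Haplodiploid full sisters inherit their father's entire haploid genome identically (contributing 1/2) and on average half of their mother's contribution (1/2 · 1/2 = 1/4); r = 1/2 + 1/4 = 3/4.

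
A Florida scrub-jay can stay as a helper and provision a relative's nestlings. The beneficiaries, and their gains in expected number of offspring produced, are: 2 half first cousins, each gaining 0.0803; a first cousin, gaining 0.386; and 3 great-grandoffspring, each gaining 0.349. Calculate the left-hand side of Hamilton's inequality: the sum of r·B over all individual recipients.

0.1891625

r to a half first cousin = 1/16 (half first cousins share one grandparent — one path of length 4: r = (1/2)^4 = 1/16).
r to a first cousin = 1/8 (first cousins share one grandparent pair — two paths of length 4: r = 2·(1/2)^4 = 1/8).
r to a great-grandoffspring = 0.125 (three parent–offspring links: r = (1/2)^3 = 1/8).
Summing one r·B term per recipient: 2·0.0625·0.0803 + 1·0.125·0.386 + 3·0.125·0.349 = 0.1891625.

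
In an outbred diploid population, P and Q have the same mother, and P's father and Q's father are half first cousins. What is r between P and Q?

0.265625

With two independent routes of shared ancestry, r is the sum of the two contributions.
P and Q are related in two ways: half-sibs through their shared mother (r = 1/4) and half second cousins through their fathers (r = 1/64).
r = 1/4 + 1/64 = 0.265625.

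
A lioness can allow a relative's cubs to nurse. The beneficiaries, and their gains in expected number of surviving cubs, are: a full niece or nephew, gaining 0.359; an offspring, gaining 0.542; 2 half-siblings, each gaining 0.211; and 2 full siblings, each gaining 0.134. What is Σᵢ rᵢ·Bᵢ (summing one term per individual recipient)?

0.60025

r to a full niece or nephew = 0.25 (full aunt/uncle↔niece/nephew: two paths of length 3 through the shared grandparent pair: r = 2·(1/2)^3 = 1/4).
r to an offspring = 1/2 (one parent–offspring link: r = (1/2)^1 = 1/2).
r to a half-sibling = 0.25 (half-sibs share one parent — one path of length 2: r = (1/2)^2 = 1/4).
r to a full sibling = 0.5 (full sibs share both parents — two paths of length 2: r = 2·(1/2)^2 = 1/2).
Summing one r·B term per recipient: 1·0.25·0.359 + 1·0.5·0.542 + 2·0.25·0.211 + 2·0.5·0.134 = 0.60025.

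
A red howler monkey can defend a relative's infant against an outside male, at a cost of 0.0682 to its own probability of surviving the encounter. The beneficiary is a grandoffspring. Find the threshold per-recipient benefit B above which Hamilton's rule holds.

0.2728

r to a grandoffspring = 0.25 (two parent–offspring links: r = (1/2)^2 = 1/4).
Hamilton's rule with n recipients of equal r: n·r·B > C, so B > C/(n·r) = 0.0682/(1·0.25) = 0.2728.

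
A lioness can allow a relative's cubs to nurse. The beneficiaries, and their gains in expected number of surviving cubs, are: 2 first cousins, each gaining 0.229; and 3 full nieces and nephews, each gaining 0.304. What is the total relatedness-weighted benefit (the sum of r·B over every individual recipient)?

0.28525

r to a first cousin = 0.125 (first cousins share one grandparent pair — two paths of length 4: r = 2·(1/2)^4 = 1/8).
r to a full niece or nephew = 0.25 (full aunt/uncle↔niece/nephew: two paths of length 3 through the shared grandparent pair: r = 2·(1/2)^3 = 1/4).
Summing one r·B term per recipient: 2·0.125·0.229 + 3·0.25·0.304 = 0.28525.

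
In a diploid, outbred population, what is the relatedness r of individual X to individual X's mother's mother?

Each parent–offspring link contributes a factor of 1/2, and independent paths through distinct common ancestors add.
Two parent–offspring links: r = (1/2)^2 = 1/4.

0.25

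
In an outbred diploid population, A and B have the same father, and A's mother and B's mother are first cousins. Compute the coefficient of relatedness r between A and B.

Wright's path rule: contributions from independent ancestry routes add.
A and B are related in two ways: half-sibs through their shared father (r = 1/4) and second cousins through their mothers (r = 1/32).
r = 1/4 + 1/32 = 9/32 = 0.28125.

0.28125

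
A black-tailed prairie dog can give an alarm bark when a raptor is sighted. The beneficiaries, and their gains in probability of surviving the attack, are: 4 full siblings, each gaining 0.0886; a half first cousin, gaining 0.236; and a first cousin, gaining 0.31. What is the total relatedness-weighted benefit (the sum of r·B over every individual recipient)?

0.2307

r to a full sibling = 0.5 (full sibs share both parents — two paths of length 2: r = 2·(1/2)^2 = 1/2).
r to a half first cousin = 1/16 (half first cousins share one grandparent — one path of length 4: r = (1/2)^4 = 1/16).
r to a first cousin = 0.125 (first cousins share one grandparent pair — two paths of length 4: r = 2·(1/2)^4 = 1/8).
Summing one r·B term per recipient: 4·0.5·0.0886 + 1·0.0625·0.236 + 1·0.125·0.31 = 0.2307.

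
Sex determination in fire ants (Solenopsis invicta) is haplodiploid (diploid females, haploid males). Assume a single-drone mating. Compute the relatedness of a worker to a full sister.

0.75

Haplodiploid full sisters inherit their father's entire haploid genome identically (contributing 1/2) and on average half of their mother's contribution (1/2 · 1/2 = 1/4); r = 1/2 + 1/4 = 3/4.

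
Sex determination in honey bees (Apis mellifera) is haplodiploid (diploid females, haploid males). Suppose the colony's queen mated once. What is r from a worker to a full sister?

Haplodiploid full sisters inherit their father's entire haploid genome identically (contributing 1/2) and on average half of their mother's contribution (1/2 · 1/2 = 1/4); r = 1/2 + 1/4 = 3/4.

0.75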